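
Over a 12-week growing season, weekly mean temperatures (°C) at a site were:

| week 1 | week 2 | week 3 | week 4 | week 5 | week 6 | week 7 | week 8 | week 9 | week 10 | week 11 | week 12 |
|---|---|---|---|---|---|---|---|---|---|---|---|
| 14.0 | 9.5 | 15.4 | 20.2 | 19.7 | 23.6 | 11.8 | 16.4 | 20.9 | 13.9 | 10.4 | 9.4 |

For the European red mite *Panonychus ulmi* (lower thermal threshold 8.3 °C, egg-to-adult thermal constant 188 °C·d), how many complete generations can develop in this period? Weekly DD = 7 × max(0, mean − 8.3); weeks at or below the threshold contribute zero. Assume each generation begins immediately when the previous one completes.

Weekly DD (7 × max(0, T̄ − 8.3)): 39.9, 8.4, 49.7, 83.3, 79.8, 107.1, 24.5, 56.7, 88.2, 39.2, 14.7, 7.7.
Season total = 599.2 DD.
Complete generations = ⌊599.2 / 188⌋ = 3.

3 generations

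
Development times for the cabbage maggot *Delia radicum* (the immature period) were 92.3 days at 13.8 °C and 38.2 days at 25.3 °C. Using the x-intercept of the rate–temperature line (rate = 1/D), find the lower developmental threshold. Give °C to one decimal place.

Equal thermal constants: D₁(T₁ − T_b) = D₂(T₂ − T_b).
92.3·(13.8 − T_b) = 38.2·(25.3 − T_b)
T_b = (92.3·13.8 − 38.2·25.3) / (92.3 − 38.2) = 307.28 / 54.1 = 5.680 °C ≈ 5.7 °C.

5.7 °C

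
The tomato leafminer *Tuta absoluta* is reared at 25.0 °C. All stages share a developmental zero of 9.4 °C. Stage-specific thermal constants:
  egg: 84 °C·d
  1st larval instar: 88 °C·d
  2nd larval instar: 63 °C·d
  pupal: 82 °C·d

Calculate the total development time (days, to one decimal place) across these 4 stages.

20.3 days

Daily accumulation at 25.0 °C = 25.0 − 9.4 = 15.6 DD/day.
Total K = 84 + 88 + 63 + 82 = 317 DD.
Total duration = 317 / 15.6 = 20.321 ≈ 20.3 days.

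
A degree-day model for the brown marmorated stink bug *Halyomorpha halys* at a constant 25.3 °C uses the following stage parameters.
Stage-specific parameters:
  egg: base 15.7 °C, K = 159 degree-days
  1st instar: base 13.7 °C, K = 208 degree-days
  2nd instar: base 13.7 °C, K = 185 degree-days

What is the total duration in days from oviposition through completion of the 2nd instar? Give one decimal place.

50.4 days

egg: 159 / (25.3 − 15.7) = 159 / 9.6 = 16.562 d.
1st instar: 208 / (25.3 − 13.7) = 208 / 11.6 = 17.931 d.
2nd instar: 185 / (25.3 − 13.7) = 185 / 11.6 = 15.948 d.
Sum = 50.442 ≈ 50.4 days.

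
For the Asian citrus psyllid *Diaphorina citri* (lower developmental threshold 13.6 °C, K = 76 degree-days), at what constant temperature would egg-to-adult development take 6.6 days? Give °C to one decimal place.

25.1 °C

Required daily accumulation = 76 / 6.6 = 11.515 DD/day.
T = T_base + 11.515 = 13.6 + 11.515 = 25.115 ≈ 25.1 °C.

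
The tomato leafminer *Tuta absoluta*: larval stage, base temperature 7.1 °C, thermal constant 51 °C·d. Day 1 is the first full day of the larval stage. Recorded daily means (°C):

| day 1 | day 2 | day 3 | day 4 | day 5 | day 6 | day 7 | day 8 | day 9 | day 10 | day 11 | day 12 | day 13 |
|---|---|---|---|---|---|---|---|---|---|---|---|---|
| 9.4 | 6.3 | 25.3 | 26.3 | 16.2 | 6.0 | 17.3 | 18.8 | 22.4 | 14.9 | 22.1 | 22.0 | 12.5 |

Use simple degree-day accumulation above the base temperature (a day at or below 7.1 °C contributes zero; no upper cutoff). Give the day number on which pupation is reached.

day 7

Daily DD above 7.1 °C: 2.3, 0.0, 18.2, 19.2, 9.1, 0.0, 10.2, 11.7, 15.3, 7.8, 15.0, 14.9, 5.4.
Cumulative: 2.3, 2.3, 20.5, 39.7, 48.8, 48.8, 59.0, 70.7, 86.0, 93.8, 108.8, 123.7, 129.1.
The total first reaches 51 DD on day 7.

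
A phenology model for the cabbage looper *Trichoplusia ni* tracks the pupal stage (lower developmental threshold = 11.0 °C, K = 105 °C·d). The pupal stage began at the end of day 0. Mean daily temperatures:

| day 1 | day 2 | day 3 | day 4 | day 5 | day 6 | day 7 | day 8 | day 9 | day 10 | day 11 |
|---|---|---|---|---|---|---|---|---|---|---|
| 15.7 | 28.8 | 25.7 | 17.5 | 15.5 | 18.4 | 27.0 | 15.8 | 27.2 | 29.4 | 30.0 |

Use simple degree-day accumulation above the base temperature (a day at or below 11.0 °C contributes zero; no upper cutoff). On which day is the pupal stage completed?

Daily DD above 11.0 °C: 4.7, 17.8, 14.7, 6.5, 4.5, 7.4, 16.0, 4.8, 16.2, 18.4, 19.0.
Cumulative: 4.7, 22.5, 37.2, 43.7, 48.2, 55.6, 71.6, 76.4, 92.6, 111.0, 130.0.
The total first reaches 105 DD on day 10.

day 10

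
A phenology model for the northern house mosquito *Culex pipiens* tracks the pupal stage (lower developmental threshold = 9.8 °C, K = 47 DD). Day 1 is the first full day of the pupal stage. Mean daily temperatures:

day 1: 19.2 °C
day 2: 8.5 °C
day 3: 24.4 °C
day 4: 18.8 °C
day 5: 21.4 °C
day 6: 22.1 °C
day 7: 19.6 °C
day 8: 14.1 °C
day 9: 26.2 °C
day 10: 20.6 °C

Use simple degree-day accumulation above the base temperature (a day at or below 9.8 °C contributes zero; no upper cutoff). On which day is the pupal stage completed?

Daily DD above 9.8 °C: 9.4, 0.0, 14.6, 9.0, 11.6, 12.3, 9.8, 4.3, 16.4, 10.8.
Cumulative: 9.4, 9.4, 24.0, 33.0, 44.6, 56.9, 66.7, 71.0, 87.4, 98.2.
The total first reaches 47 DD on day 6.

day 6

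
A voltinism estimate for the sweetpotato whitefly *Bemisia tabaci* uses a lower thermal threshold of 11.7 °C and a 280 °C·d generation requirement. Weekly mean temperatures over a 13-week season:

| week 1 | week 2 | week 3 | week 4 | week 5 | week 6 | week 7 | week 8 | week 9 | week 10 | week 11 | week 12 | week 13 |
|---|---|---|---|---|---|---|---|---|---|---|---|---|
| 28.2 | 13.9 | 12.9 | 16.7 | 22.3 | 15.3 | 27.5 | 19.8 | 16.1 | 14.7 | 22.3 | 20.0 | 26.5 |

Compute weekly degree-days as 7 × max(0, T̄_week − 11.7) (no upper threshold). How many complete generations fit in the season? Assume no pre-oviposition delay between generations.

2 generations

Weekly DD (7 × max(0, T̄ − 11.7)): 115.5, 15.4, 8.4, 35.0, 74.2, 25.2, 110.6, 56.7, 30.8, 21.0, 74.2, 58.1, 103.6.
Season total = 728.7 DD.
Complete generations = ⌊728.7 / 280⌋ = 2.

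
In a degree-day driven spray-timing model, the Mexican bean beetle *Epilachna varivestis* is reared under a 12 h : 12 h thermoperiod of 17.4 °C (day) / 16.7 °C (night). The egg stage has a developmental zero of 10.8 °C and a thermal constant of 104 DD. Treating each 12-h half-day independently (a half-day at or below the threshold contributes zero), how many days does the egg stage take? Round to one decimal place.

16.6 days

Day half: max(0, 17.4 − 10.8) × 0.5 = 6.6 × 0.5 = 3.30 DD.
Night half: max(0, 16.7 − 10.8) × 0.5 = 5.9 × 0.5 = 2.95 DD.
Per 24 h: 6.25 DD/day.
Duration = 104 / 6.25 = 16.640 ≈ 16.6 days.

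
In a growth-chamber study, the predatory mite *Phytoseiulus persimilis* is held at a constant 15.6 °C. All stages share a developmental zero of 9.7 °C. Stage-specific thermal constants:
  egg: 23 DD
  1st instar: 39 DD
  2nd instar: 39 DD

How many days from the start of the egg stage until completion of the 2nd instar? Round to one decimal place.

17.1 days

Daily accumulation at 15.6 °C = 15.6 − 9.7 = 5.9 DD/day.
Total K = 23 + 39 + 39 = 101 DD.
Total duration = 101 / 5.9 = 17.119 ≈ 17.1 days.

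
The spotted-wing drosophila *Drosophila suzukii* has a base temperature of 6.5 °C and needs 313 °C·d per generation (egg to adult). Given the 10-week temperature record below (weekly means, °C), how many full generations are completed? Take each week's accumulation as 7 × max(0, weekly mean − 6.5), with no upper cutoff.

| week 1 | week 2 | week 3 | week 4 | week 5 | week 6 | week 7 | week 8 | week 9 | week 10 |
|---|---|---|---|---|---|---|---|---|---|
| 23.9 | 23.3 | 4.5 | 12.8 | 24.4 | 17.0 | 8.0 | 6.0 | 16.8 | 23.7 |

Weekly DD (7 × max(0, T̄ − 6.5)): 121.8, 117.6, 0.0, 44.1, 125.3, 73.5, 10.5, 0.0, 72.1, 120.4.
Season total = 685.3 DD.
Complete generations = ⌊685.3 / 313⌋ = 2.

2 generations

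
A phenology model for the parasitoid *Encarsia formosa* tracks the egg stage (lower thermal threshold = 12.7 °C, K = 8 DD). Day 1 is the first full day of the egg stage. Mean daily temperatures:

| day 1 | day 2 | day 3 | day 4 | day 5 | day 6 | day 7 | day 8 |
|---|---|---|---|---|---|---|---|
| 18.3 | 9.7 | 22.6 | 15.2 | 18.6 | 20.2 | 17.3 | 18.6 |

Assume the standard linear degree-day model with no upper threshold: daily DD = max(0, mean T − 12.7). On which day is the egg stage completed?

Daily DD above 12.7 °C: 5.6, 0.0, 9.9, 2.5, 5.9, 7.5, 4.6, 5.9.
Cumulative: 5.6, 5.6, 15.5, 18.0, 23.9, 31.4, 36.0, 41.9.
The total first reaches 8 DD on day 3.

day 3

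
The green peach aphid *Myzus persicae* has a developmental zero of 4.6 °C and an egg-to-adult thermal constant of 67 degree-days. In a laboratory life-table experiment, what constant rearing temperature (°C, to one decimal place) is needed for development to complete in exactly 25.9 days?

7.2 °C

Required daily accumulation = 67 / 25.9 = 2.587 DD/day.
T = T_base + 2.587 = 4.6 + 2.587 = 7.187 ≈ 7.2 °C.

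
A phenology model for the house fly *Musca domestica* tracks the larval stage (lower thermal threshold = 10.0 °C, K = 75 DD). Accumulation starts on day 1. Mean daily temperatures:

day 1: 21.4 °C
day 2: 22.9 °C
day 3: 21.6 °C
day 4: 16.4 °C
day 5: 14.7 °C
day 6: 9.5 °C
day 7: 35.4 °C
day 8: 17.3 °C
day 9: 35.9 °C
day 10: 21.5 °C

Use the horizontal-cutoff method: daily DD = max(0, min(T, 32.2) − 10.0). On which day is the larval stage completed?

day 8

Daily DD above 10.0 °C (capped at 22.2): 11.4, 12.9, 11.6, 6.4, 4.7, 0.0, 22.2, 7.3, 22.2, 11.5.
Cumulative: 11.4, 24.3, 35.9, 42.3, 47.0, 47.0, 69.2, 76.5, 98.7, 110.2.
The total first reaches 75 DD on day 8.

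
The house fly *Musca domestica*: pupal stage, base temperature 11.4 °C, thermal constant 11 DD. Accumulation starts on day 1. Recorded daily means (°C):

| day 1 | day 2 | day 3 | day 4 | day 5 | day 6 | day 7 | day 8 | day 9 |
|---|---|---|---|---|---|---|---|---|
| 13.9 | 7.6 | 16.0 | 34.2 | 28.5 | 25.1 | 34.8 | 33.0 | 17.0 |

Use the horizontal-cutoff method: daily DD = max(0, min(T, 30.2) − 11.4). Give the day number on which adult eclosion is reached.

day 4

Daily DD above 11.4 °C (capped at 18.8): 2.5, 0.0, 4.6, 18.8, 17.1, 13.7, 18.8, 18.8, 5.6.
Cumulative: 2.5, 2.5, 7.1, 25.9, 43.0, 56.7, 75.5, 94.3, 99.9.
The total first reaches 11 DD on day 4.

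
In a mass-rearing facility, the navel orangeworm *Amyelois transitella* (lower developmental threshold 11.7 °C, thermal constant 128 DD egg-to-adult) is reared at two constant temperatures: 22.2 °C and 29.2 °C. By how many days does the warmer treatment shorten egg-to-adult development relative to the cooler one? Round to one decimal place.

4.9 days

At 22.2 °C: 128 / (22.2 − 11.7) = 128 / 10.5 = 12.190 d.
At 29.2 °C: 128 / (29.2 − 11.7) = 128 / 17.5 = 7.314 d.
Difference = |12.190 − 7.314| = 4.876 ≈ 4.9 days.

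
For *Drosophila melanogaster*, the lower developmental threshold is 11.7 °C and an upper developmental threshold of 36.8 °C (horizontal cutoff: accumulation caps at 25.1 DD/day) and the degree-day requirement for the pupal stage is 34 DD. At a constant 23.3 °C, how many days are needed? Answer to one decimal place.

Daily accumulation = 23.3 − 11.7 = 11.6 DD/day.
Duration = 34 / 11.6 = 2.931 ≈ 2.9 days.

2.9 days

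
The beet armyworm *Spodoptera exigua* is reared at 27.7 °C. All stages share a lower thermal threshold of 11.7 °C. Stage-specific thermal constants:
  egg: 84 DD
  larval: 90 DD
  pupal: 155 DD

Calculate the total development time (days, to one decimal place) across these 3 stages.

20.6 days

Daily accumulation at 27.7 °C = 27.7 − 11.7 = 16.0 DD/day.
Total K = 84 + 90 + 155 = 329 DD.
Total duration = 329 / 16.0 = 20.562 ≈ 20.6 days.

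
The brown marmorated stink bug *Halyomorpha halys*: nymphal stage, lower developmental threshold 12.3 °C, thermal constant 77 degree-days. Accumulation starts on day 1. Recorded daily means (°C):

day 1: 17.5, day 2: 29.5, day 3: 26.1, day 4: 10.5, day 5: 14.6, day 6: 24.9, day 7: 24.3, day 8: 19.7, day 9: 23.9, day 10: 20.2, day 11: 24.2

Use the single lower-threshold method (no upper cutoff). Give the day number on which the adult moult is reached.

day 9

Daily DD above 12.3 °C: 5.2, 17.2, 13.8, 0.0, 2.3, 12.6, 12.0, 7.4, 11.6, 7.9, 11.9.
Cumulative: 5.2, 22.4, 36.2, 36.2, 38.5, 51.1, 63.1, 70.5, 82.1, 90.0, 101.9.
The total first reaches 77 DD on day 9.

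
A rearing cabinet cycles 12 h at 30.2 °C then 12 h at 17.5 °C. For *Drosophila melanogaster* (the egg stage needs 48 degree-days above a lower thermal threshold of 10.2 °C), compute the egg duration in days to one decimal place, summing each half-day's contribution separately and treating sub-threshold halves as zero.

Day half: max(0, 30.2 − 10.2) × 0.5 = 20.0 × 0.5 = 10.00 DD.
Night half: max(0, 17.5 − 10.2) × 0.5 = 7.3 × 0.5 = 3.65 DD.
Per 24 h: 13.65 DD/day.
Duration = 48 / 13.65 = 3.516 ≈ 3.5 days.

3.5 days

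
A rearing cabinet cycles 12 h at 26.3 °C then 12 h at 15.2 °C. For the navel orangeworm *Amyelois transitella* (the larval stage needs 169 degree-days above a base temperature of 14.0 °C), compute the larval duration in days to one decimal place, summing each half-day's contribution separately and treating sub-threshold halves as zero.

Day half: max(0, 26.3 − 14.0) × 0.5 = 12.3 × 0.5 = 6.15 DD.
Night half: max(0, 15.2 − 14.0) × 0.5 = 1.2 × 0.5 = 0.60 DD.
Per 24 h: 6.75 DD/day.
Duration = 169 / 6.75 = 25.037 ≈ 25.0 days.

25.0 days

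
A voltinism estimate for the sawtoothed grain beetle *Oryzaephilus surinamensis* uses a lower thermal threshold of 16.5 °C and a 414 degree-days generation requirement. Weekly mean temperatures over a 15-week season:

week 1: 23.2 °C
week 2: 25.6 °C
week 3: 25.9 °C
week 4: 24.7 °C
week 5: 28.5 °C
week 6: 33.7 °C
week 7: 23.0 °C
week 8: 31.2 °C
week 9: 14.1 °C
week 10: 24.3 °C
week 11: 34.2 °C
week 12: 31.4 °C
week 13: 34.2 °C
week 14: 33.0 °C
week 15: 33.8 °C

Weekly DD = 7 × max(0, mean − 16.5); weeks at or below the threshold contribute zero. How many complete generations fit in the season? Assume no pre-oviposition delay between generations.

2 generations

Weekly DD (7 × max(0, T̄ − 16.5)): 46.9, 63.7, 65.8, 57.4, 84.0, 120.4, 45.5, 102.9, 0.0, 54.6, 123.9, 104.3, 123.9, 115.5, 121.1.
Season total = 1229.9 DD.
Complete generations = ⌊1229.9 / 414⌋ = 2.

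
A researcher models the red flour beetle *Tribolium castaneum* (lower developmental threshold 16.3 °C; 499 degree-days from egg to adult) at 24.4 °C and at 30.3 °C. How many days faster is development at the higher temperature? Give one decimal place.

26.0 days

At 24.4 °C: 499 / (24.4 − 16.3) = 499 / 8.1 = 61.605 d.
At 30.3 °C: 499 / (30.3 − 16.3) = 499 / 14.0 = 35.643 d.
Difference = |61.605 − 35.643| = 25.962 ≈ 26.0 days.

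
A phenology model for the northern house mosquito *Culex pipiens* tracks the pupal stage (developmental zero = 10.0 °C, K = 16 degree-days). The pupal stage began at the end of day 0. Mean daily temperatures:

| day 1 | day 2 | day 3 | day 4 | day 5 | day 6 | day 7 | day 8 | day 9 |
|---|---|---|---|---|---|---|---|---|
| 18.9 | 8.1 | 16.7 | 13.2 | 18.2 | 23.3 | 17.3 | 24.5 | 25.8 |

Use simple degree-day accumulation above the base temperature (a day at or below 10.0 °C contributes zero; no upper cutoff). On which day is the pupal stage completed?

Daily DD above 10.0 °C: 8.9, 0.0, 6.7, 3.2, 8.2, 13.3, 7.3, 14.5, 15.8.
Cumulative: 8.9, 8.9, 15.6, 18.8, 27.0, 40.3, 47.6, 62.1, 77.9.
The total first reaches 16 DD on day 4.

day 4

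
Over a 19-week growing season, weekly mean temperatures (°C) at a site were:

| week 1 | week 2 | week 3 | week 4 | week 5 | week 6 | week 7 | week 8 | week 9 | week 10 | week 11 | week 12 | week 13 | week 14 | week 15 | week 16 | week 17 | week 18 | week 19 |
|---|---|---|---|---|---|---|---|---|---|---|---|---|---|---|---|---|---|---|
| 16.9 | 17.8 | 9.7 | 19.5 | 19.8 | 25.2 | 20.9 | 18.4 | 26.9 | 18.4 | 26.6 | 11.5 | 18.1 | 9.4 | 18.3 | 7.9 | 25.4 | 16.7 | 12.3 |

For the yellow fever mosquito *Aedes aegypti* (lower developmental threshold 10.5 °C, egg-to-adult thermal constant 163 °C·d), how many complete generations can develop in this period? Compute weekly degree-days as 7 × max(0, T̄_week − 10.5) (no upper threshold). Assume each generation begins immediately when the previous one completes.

6 generations

Weekly DD (7 × max(0, T̄ − 10.5)): 44.8, 51.1, 0.0, 63.0, 65.1, 102.9, 72.8, 55.3, 114.8, 55.3, 112.7, 7.0, 53.2, 0.0, 54.6, 0.0, 104.3, 43.4, 12.6.
Season total = 1012.9 DD.
Complete generations = ⌊1012.9 / 163⌋ = 6.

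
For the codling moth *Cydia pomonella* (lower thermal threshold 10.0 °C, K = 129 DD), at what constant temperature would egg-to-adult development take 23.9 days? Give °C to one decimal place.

Required daily accumulation = 129 / 23.9 = 5.397 DD/day.
T = T_base + 5.397 = 10.0 + 5.397 = 15.397 ≈ 15.4 °C.

15.4 °C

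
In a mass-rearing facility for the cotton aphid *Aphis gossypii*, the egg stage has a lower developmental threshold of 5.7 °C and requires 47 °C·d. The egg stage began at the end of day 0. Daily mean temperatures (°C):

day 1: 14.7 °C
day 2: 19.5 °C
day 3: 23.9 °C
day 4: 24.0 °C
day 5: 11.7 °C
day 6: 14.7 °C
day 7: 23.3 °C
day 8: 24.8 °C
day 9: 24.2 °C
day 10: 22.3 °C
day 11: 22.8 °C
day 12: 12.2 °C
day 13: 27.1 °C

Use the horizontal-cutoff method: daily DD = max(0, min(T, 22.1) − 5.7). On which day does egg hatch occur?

day 4

Daily DD above 5.7 °C (capped at 16.4): 9.0, 13.8, 16.4, 16.4, 6.0, 9.0, 16.4, 16.4, 16.4, 16.4, 16.4, 6.5, 16.4.
Cumulative: 9.0, 22.8, 39.2, 55.6, 61.6, 70.6, 87.0, 103.4, 119.8, 136.2, 152.6, 159.1, 175.5.
The total first reaches 47 DD on day 4.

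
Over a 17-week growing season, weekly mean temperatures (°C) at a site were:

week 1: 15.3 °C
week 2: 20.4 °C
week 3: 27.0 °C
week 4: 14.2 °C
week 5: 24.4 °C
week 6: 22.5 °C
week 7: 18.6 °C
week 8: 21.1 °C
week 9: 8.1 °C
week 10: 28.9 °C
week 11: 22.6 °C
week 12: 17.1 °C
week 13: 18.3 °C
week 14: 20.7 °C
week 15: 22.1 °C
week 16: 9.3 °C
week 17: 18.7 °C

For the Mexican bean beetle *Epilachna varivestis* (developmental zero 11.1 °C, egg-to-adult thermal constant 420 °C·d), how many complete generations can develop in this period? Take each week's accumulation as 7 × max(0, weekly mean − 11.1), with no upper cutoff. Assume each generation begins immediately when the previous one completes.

2 generations

Weekly DD (7 × max(0, T̄ − 11.1)): 29.4, 65.1, 111.3, 21.7, 93.1, 79.8, 52.5, 70.0, 0.0, 124.6, 80.5, 42.0, 50.4, 67.2, 77.0, 0.0, 53.2.
Season total = 1017.8 DD.
Complete generations = ⌊1017.8 / 420⌋ = 2.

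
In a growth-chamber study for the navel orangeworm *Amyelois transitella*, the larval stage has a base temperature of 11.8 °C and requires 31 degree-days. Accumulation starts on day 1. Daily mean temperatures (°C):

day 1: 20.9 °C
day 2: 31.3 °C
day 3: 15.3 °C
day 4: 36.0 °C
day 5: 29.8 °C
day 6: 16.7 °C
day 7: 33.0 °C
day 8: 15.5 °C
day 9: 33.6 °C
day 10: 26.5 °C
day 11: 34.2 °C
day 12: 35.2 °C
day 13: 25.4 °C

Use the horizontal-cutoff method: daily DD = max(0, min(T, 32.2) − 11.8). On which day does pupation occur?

Daily DD above 11.8 °C (capped at 20.4): 9.1, 19.5, 3.5, 20.4, 18.0, 4.9, 20.4, 3.7, 20.4, 14.7, 20.4, 20.4, 13.6.
Cumulative: 9.1, 28.6, 32.1, 52.5, 70.5, 75.4, 95.8, 99.5, 119.9, 134.6, 155.0, 175.4, 189.0.
The total first reaches 31 DD on day 3.

day 3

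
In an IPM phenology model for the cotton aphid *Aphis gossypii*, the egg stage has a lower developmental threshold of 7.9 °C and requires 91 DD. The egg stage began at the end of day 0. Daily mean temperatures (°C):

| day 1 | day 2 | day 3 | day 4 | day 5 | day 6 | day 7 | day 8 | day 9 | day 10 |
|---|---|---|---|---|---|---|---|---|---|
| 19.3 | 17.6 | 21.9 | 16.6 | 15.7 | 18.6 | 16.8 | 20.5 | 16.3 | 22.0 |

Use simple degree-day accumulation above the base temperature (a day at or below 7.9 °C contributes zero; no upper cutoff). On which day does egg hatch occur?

day 9

Daily DD above 7.9 °C: 11.4, 9.7, 14.0, 8.7, 7.8, 10.7, 8.9, 12.6, 8.4, 14.1.
Cumulative: 11.4, 21.1, 35.1, 43.8, 51.6, 62.3, 71.2, 83.8, 92.2, 106.3.
The total first reaches 91 DD on day 9.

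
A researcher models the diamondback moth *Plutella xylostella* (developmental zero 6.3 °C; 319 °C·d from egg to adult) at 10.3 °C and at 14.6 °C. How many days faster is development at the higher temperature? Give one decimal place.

41.3 days

At 10.3 °C: 319 / (10.3 − 6.3) = 319 / 4.0 = 79.750 d.
At 14.6 °C: 319 / (14.6 − 6.3) = 319 / 8.3 = 38.434 d.
Difference = |79.750 − 38.434| = 41.316 ≈ 41.3 days.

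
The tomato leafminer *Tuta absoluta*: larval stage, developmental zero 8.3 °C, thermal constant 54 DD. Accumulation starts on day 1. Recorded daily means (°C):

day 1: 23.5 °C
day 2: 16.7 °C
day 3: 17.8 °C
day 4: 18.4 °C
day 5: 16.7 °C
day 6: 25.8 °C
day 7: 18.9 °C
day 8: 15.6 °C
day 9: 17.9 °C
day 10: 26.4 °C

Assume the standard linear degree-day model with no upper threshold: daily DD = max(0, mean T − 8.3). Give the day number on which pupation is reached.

day 6

Daily DD above 8.3 °C: 15.2, 8.4, 9.5, 10.1, 8.4, 17.5, 10.6, 7.3, 9.6, 18.1.
Cumulative: 15.2, 23.6, 33.1, 43.2, 51.6, 69.1, 79.7, 87.0, 96.6, 114.7.
The total first reaches 54 DD on day 6.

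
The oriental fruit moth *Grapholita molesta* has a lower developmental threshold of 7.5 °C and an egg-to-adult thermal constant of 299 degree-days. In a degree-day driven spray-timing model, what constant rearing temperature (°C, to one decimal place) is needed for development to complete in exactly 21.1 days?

21.7 °C

Required daily accumulation = 299 / 21.1 = 14.171 DD/day.
T = T_base + 14.171 = 7.5 + 14.171 = 21.671 ≈ 21.7 °C.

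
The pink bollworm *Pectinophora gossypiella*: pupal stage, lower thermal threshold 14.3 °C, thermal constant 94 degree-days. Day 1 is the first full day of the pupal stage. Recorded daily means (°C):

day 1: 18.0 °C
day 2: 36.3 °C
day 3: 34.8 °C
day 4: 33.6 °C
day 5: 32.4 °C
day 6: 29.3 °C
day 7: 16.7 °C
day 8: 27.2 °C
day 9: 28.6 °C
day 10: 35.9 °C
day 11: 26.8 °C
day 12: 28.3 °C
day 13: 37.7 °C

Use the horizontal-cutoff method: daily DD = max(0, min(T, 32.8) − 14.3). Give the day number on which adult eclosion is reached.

day 7

Daily DD above 14.3 °C (capped at 18.5): 3.7, 18.5, 18.5, 18.5, 18.1, 15.0, 2.4, 12.9, 14.3, 18.5, 12.5, 14.0, 18.5.
Cumulative: 3.7, 22.2, 40.7, 59.2, 77.3, 92.3, 94.7, 107.6, 121.9, 140.4, 152.9, 166.9, 185.4.
The total first reaches 94 DD on day 7.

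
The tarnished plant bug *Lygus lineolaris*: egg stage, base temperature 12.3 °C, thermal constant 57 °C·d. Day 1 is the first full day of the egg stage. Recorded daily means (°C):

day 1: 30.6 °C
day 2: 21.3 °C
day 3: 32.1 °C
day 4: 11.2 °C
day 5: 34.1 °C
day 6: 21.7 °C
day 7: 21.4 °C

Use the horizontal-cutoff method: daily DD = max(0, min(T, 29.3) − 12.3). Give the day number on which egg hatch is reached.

day 5

Daily DD above 12.3 °C (capped at 17.0): 17.0, 9.0, 17.0, 0.0, 17.0, 9.4, 9.1.
Cumulative: 17.0, 26.0, 43.0, 43.0, 60.0, 69.4, 78.5.
The total first reaches 57 DD on day 5.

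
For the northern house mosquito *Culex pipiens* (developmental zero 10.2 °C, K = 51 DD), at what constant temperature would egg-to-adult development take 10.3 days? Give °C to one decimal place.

Required daily accumulation = 51 / 10.3 = 4.951 DD/day.
T = T_base + 4.951 = 10.2 + 4.951 = 15.151 ≈ 15.2 °C.

15.2 °C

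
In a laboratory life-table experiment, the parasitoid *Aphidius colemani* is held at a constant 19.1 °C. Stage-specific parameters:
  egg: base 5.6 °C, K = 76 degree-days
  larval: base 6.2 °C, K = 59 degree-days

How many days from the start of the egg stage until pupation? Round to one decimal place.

10.2 days

egg: 76 / (19.1 − 5.6) = 76 / 13.5 = 5.630 d.
larval: 59 / (19.1 − 6.2) = 59 / 12.9 = 4.574 d.
Sum = 10.203 ≈ 10.2 days.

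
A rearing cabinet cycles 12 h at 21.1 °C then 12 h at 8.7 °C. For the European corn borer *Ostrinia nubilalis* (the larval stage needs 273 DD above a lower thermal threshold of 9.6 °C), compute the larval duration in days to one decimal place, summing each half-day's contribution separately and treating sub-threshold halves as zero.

47.5 days

Day half: max(0, 21.1 − 9.6) × 0.5 = 11.5 × 0.5 = 5.75 DD.
Night half: max(0, 8.7 − 9.6) × 0.5 = 0.0 × 0.5 = 0.00 DD.
Per 24 h: 5.75 DD/day.
Duration = 273 / 5.75 = 47.478 ≈ 47.5 days.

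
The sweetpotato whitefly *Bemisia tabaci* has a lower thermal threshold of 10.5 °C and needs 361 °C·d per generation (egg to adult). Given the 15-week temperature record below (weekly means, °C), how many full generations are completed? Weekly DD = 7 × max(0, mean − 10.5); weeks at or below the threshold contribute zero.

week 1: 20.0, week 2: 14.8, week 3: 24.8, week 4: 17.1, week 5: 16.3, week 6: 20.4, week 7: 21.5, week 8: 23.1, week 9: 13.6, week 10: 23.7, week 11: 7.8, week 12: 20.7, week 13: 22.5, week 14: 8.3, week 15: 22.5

2 generations

Weekly DD (7 × max(0, T̄ − 10.5)): 66.5, 30.1, 100.1, 46.2, 40.6, 69.3, 77.0, 88.2, 21.7, 92.4, 0.0, 71.4, 84.0, 0.0, 84.0.
Season total = 871.5 DD.
Complete generations = ⌊871.5 / 361⌋ = 2.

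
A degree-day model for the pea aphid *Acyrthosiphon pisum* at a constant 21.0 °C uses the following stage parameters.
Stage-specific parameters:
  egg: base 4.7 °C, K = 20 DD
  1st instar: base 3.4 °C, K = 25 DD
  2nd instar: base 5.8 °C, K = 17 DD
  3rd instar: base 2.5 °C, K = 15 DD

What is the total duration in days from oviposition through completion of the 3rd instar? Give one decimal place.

4.6 days

egg: 20 / (21.0 − 4.7) = 20 / 16.3 = 1.227 d.
1st instar: 25 / (21.0 − 3.4) = 25 / 17.6 = 1.420 d.
2nd instar: 17 / (21.0 − 5.8) = 17 / 15.2 = 1.118 d.
3rd instar: 15 / (21.0 − 2.5) = 15 / 18.5 = 0.811 d.
Sum = 4.577 ≈ 4.6 days.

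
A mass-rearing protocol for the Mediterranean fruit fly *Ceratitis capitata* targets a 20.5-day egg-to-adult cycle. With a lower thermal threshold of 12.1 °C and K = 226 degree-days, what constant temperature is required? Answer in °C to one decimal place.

Required daily accumulation = 226 / 20.5 = 11.024 DD/day.
T = T_base + 11.024 = 12.1 + 11.024 = 23.124 ≈ 23.1 °C.

23.1 °C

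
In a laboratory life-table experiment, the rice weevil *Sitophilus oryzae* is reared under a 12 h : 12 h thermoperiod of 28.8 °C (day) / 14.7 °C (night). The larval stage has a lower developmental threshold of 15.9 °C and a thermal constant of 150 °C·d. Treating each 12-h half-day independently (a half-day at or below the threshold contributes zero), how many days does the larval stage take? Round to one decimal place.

Day half: max(0, 28.8 − 15.9) × 0.5 = 12.9 × 0.5 = 6.45 DD.
Night half: max(0, 14.7 − 15.9) × 0.5 = 0.0 × 0.5 = 0.00 DD.
Per 24 h: 6.45 DD/day.
Duration = 150 / 6.45 = 23.256 ≈ 23.3 days.

23.3 days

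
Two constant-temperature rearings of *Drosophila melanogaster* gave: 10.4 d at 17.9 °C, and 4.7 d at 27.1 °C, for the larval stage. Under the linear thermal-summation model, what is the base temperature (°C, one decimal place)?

Linear rate model ⇒ the product D·(T − T_b) is constant across temperatures.
10.4·(17.9 − T_b) = 4.7·(27.1 − T_b)
T_b = (10.4·17.9 − 4.7·27.1) / (10.4 − 4.7) = 58.79 / 5.7 = 10.314 °C ≈ 10.3 °C.

10.3 °C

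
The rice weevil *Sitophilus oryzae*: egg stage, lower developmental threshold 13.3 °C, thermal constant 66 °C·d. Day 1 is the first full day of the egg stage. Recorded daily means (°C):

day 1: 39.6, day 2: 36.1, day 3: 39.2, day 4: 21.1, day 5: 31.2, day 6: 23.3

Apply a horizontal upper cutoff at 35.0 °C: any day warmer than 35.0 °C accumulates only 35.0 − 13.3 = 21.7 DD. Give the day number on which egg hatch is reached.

day 4

Daily DD above 13.3 °C (capped at 21.7): 21.7, 21.7, 21.7, 7.8, 17.9, 10.0.
Cumulative: 21.7, 43.4, 65.1, 72.9, 90.8, 100.8.
The total first reaches 66 DD on day 4.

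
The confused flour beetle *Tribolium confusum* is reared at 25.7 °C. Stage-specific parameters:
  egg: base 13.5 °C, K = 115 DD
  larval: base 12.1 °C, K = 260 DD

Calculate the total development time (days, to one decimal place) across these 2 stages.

28.5 days

egg: 115 / (25.7 − 13.5) = 115 / 12.2 = 9.426 d.
larval: 260 / (25.7 − 12.1) = 260 / 13.6 = 19.118 d.
Sum = 28.544 ≈ 28.5 days.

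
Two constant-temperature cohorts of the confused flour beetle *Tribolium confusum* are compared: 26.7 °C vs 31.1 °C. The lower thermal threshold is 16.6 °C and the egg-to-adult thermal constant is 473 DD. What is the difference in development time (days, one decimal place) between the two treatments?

At 26.7 °C: 473 / (26.7 − 16.6) = 473 / 10.1 = 46.832 d.
At 31.1 °C: 473 / (31.1 − 16.6) = 473 / 14.5 = 32.621 d.
Difference = |46.832 − 32.621| = 14.211 ≈ 14.2 days.

14.2 days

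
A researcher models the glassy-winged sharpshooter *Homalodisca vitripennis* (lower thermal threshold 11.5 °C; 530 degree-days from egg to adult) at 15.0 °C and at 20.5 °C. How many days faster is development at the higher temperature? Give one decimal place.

92.5 days

At 15.0 °C: 530 / (15.0 − 11.5) = 530 / 3.5 = 151.429 d.
At 20.5 °C: 530 / (20.5 − 11.5) = 530 / 9.0 = 58.889 d.
Difference = |151.429 − 58.889| = 92.540 ≈ 92.5 days.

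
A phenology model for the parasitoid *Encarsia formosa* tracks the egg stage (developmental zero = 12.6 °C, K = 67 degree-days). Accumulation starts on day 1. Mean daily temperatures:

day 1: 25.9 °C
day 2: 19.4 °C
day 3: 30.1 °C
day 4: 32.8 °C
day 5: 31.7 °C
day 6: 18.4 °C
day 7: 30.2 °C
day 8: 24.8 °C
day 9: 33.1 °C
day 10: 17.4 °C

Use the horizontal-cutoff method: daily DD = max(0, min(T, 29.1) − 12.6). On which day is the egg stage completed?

Daily DD above 12.6 °C (capped at 16.5): 13.3, 6.8, 16.5, 16.5, 16.5, 5.8, 16.5, 12.2, 16.5, 4.8.
Cumulative: 13.3, 20.1, 36.6, 53.1, 69.6, 75.4, 91.9, 104.1, 120.6, 125.4.
The total first reaches 67 DD on day 5.

day 5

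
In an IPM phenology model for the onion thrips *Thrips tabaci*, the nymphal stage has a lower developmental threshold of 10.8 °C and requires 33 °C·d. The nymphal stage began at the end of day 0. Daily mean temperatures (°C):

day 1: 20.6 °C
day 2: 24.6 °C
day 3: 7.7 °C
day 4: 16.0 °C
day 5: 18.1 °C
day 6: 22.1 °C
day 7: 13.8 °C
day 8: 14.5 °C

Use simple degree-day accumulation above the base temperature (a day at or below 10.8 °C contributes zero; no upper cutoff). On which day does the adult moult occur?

Daily DD above 10.8 °C: 9.8, 13.8, 0.0, 5.2, 7.3, 11.3, 3.0, 3.7.
Cumulative: 9.8, 23.6, 23.6, 28.8, 36.1, 47.4, 50.4, 54.1.
The total first reaches 33 DD on day 5.

day 5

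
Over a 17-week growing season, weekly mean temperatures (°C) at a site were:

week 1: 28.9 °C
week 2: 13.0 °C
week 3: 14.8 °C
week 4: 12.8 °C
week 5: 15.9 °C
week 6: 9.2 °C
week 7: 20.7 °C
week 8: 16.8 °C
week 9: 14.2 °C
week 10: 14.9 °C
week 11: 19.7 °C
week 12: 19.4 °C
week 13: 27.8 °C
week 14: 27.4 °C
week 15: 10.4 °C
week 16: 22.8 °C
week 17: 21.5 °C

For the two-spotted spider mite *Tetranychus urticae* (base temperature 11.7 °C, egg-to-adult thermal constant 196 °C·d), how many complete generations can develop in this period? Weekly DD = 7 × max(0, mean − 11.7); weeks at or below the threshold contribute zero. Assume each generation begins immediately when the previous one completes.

Weekly DD (7 × max(0, T̄ − 11.7)): 120.4, 9.1, 21.7, 7.7, 29.4, 0.0, 63.0, 35.7, 17.5, 22.4, 56.0, 53.9, 112.7, 109.9, 0.0, 77.7, 68.6.
Season total = 805.7 DD.
Complete generations = ⌊805.7 / 196⌋ = 4.

4 generations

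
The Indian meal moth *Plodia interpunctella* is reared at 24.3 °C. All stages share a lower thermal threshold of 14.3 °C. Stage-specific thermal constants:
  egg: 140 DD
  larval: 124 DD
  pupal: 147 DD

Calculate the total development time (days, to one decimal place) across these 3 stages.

41.1 days

Daily accumulation at 24.3 °C = 24.3 − 14.3 = 10.0 DD/day.
Total K = 140 + 124 + 147 = 411 DD.
Total duration = 411 / 10.0 = 41.100 ≈ 41.1 days.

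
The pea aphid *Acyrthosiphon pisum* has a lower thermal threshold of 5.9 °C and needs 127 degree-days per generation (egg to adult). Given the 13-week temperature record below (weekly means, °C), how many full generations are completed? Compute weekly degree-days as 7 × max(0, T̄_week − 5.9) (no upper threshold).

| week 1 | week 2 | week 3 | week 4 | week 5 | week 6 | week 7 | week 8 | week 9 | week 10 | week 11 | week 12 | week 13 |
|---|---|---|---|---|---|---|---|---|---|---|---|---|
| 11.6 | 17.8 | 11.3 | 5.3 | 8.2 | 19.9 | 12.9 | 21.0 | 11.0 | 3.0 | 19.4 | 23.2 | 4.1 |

5 generations

Weekly DD (7 × max(0, T̄ − 5.9)): 39.9, 83.3, 37.8, 0.0, 16.1, 98.0, 49.0, 105.7, 35.7, 0.0, 94.5, 121.1, 0.0.
Season total = 681.1 DD.
Complete generations = ⌊681.1 / 127⌋ = 5.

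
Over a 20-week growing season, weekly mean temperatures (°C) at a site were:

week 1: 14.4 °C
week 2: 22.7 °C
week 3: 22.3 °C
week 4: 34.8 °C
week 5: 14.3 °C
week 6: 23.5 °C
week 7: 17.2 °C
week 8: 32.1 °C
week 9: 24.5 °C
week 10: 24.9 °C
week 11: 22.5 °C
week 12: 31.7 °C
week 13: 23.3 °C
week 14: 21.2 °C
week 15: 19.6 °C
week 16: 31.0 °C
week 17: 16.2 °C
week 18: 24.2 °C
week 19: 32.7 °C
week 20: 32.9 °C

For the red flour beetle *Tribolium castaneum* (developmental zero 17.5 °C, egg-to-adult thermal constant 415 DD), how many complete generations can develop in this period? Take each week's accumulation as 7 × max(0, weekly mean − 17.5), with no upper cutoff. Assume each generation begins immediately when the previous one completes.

2 generations

Weekly DD (7 × max(0, T̄ − 17.5)): 0.0, 36.4, 33.6, 121.1, 0.0, 42.0, 0.0, 102.2, 49.0, 51.8, 35.0, 99.4, 40.6, 25.9, 14.7, 94.5, 0.0, 46.9, 106.4, 107.8.
Season total = 1007.3 DD.
Complete generations = ⌊1007.3 / 415⌋ = 2.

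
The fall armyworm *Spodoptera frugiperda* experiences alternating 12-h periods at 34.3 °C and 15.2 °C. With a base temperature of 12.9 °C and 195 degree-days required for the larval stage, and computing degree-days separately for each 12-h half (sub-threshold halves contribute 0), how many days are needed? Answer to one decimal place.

16.5 days

Day half: max(0, 34.3 − 12.9) × 0.5 = 21.4 × 0.5 = 10.70 DD.
Night half: max(0, 15.2 − 12.9) × 0.5 = 2.3 × 0.5 = 1.15 DD.
Per 24 h: 11.85 DD/day.
Duration = 195 / 11.85 = 16.456 ≈ 16.5 days.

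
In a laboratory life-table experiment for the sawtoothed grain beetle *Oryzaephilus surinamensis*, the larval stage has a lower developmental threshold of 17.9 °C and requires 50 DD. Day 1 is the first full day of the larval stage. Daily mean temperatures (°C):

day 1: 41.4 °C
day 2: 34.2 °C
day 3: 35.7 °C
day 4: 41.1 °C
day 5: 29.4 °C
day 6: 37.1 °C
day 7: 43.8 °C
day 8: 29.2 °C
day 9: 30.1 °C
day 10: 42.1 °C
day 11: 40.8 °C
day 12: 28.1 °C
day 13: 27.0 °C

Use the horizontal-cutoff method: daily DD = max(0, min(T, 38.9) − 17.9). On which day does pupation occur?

day 3

Daily DD above 17.9 °C (capped at 21.0): 21.0, 16.3, 17.8, 21.0, 11.5, 19.2, 21.0, 11.3, 12.2, 21.0, 21.0, 10.2, 9.1.
Cumulative: 21.0, 37.3, 55.1, 76.1, 87.6, 106.8, 127.8, 139.1, 151.3, 172.3, 193.3, 203.5, 212.6.
The total first reaches 50 DD on day 3.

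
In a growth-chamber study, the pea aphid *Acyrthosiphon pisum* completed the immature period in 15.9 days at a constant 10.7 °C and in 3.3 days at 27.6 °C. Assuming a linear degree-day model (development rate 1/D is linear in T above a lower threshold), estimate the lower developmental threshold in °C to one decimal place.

Linear rate model ⇒ the product D·(T − T_b) is constant across temperatures.
15.9·(10.7 − T_b) = 3.3·(27.6 − T_b)
T_b = (15.9·10.7 − 3.3·27.6) / (15.9 − 3.3) = 79.05 / 12.6 = 6.274 °C ≈ 6.3 °C.

6.3 °C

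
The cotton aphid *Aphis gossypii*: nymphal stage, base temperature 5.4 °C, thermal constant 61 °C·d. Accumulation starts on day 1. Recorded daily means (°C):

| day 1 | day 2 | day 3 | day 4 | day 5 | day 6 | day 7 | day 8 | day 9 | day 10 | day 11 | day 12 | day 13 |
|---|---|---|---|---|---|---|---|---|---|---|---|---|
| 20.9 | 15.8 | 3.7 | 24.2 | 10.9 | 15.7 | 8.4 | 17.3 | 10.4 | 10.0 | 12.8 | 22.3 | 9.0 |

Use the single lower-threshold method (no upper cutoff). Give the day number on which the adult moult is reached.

day 7

Daily DD above 5.4 °C: 15.5, 10.4, 0.0, 18.8, 5.5, 10.3, 3.0, 11.9, 5.0, 4.6, 7.4, 16.9, 3.6.
Cumulative: 15.5, 25.9, 25.9, 44.7, 50.2, 60.5, 63.5, 75.4, 80.4, 85.0, 92.4, 109.3, 112.9.
The total first reaches 61 DD on day 7.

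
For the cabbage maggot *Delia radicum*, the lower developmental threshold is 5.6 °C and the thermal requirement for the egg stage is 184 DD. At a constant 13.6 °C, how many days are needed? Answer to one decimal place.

23.0 days

Daily accumulation = 13.6 − 5.6 = 8.0 DD/day.
Duration = 184 / 8.0 = 23.000 ≈ 23.0 days.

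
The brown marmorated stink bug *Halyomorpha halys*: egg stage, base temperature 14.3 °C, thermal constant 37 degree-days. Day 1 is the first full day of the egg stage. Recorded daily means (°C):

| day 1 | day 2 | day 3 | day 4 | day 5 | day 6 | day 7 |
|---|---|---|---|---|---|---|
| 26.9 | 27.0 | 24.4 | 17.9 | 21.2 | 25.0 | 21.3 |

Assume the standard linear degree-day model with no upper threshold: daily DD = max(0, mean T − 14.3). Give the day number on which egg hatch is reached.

Daily DD above 14.3 °C: 12.6, 12.7, 10.1, 3.6, 6.9, 10.7, 7.0.
Cumulative: 12.6, 25.3, 35.4, 39.0, 45.9, 56.6, 63.6.
The total first reaches 37 DD on day 4.

day 4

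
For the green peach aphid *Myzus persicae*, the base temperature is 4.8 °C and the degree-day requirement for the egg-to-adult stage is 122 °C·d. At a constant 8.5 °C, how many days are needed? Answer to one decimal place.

33.0 days

Daily accumulation = 8.5 − 4.8 = 3.7 DD/day.
Duration = 122 / 3.7 = 32.973 ≈ 33.0 days.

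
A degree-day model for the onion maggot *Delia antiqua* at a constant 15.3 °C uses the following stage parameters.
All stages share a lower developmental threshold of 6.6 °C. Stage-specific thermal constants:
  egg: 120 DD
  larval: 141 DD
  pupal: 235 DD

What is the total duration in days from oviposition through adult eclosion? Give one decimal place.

57.0 days

Daily accumulation at 15.3 °C = 15.3 − 6.6 = 8.7 DD/day.
Total K = 120 + 141 + 235 = 496 DD.
Total duration = 496 / 8.7 = 57.011 ≈ 57.0 days.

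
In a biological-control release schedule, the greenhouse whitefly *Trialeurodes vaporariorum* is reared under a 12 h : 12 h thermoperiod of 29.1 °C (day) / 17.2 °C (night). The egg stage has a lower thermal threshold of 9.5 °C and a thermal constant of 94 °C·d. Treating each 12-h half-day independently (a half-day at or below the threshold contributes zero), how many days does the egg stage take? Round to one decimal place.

Day half: max(0, 29.1 − 9.5) × 0.5 = 19.6 × 0.5 = 9.80 DD.
Night half: max(0, 17.2 − 9.5) × 0.5 = 7.7 × 0.5 = 3.85 DD.
Per 24 h: 13.65 DD/day.
Duration = 94 / 13.65 = 6.886 ≈ 6.9 days.

6.9 days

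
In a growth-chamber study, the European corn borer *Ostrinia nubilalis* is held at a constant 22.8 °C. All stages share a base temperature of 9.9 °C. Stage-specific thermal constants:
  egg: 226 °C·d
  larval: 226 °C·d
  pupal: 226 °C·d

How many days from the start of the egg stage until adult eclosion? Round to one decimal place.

Daily accumulation at 22.8 °C = 22.8 − 9.9 = 12.9 DD/day.
Total K = 226 + 226 + 226 = 678 DD.
Total duration = 678 / 12.9 = 52.558 ≈ 52.6 days.

52.6 days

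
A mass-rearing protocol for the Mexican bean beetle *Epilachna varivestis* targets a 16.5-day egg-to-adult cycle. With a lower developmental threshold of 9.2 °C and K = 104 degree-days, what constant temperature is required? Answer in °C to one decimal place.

Required daily accumulation = 104 / 16.5 = 6.303 DD/day.
T = T_base + 6.303 = 9.2 + 6.303 = 15.503 ≈ 15.5 °C.

15.5 °C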